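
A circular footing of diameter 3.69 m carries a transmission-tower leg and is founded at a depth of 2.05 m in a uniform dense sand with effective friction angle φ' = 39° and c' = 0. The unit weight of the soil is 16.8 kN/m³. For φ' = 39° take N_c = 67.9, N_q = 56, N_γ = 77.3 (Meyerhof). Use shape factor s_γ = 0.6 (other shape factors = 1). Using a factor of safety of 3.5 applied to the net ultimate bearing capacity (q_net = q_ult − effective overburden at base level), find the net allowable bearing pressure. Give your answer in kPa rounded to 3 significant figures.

q_all(net) ≈ 952 kPa

Overburden at base level: q = 16.8 × 2.05 = 34.44 kPa.
Surcharge term q·N_q = 34.44 × 56 = 1928.6 kPa; self-weight term 0.5·γ·B·N_γ·s_γ = 0.5 × 16.8 × 3.69 × 77.3 × 0.6 = 1437.6 kPa.
q_ult = 1928.6 + 1437.6 = 3366.2 kPa.
Net ultimate: q_net = 3366.2 − 34.44 = 3331.8 kPa.
q_all(net) = 3331.8 / 3.5 = 951.94 kPa.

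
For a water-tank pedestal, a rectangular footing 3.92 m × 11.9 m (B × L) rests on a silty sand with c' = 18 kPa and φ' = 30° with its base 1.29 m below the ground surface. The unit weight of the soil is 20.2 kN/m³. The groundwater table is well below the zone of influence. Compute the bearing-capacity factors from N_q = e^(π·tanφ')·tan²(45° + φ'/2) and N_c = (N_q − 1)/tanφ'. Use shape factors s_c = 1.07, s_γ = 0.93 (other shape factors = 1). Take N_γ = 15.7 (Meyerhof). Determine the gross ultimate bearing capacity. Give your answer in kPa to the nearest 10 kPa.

tan30° = 0.5774, so N_q = e^(π×0.5774)·tan²(60°) = 6.134 × 3.0 = 18.4.
N_c = (18.4 − 1)/tan30° = 30.14.
Effective surcharge at the founding depth q = γ·D_f = 20.2 × 1.29 = 26.058 kPa.
q_ult = c·N_c·s_c + q·N_q + 0.5·γ·B·N_γ·s_γ
     = 18 × 30.14 × 1.07 + 26.058 × 18.401 + 0.5 × 20.2 × 3.92 × 15.7 × 0.93
     = 580.49 + 479.5 + 578.08 = 1638.1 kPa.

q_ult ≈ 1640 kPa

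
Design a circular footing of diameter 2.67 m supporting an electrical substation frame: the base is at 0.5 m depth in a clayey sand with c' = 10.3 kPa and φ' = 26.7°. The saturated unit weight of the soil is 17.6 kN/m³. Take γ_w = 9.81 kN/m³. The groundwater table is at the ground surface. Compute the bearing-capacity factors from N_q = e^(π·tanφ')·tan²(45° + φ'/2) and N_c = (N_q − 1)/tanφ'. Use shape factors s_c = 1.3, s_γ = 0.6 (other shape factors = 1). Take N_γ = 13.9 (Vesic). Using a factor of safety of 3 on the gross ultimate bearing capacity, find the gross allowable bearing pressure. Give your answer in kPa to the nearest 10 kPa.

N_q = e^(π·tan26.7°)·tan²(58.35°) = 12.78; N_c = (N_q − 1)/tanφ' = 23.42.
Water table at ground surface, so effective unit weight γ' = 17.6 − 9.81 = 7.79 kN/m³ is used throughout; overburden q = 7.79 × 0.5 = 3.895 kPa; the same γ' applies in the ½γBN_γ term.
Cohesion term c·N_c·s_c = 10.3 × 23.419 × 1.3 = 313.57 kPa; surcharge term q·N_q = 3.895 × 12.778 = 49.772 kPa; self-weight term 0.5·γ·B·N_γ·s_γ = 0.5 × 7.79 × 2.67 × 13.9 × 0.6 = 86.733 kPa.
q_ult = 313.57 + 49.772 + 86.733 = 450.08 kPa.
q_all = 450.08 / 3 = 150.03 kPa.

q_all ≈ 150 kPa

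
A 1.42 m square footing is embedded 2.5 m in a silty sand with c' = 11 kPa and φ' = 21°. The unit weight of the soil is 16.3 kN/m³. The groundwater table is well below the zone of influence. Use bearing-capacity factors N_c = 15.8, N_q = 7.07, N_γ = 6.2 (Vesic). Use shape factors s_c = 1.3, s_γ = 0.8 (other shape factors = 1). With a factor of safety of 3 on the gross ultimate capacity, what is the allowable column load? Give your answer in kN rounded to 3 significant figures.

P_all ≈ 384 kN

Overburden at base level: q = 16.3 × 2.5 = 40.75 kPa.
Cohesion term c·N_c·s_c = 11 × 15.8 × 1.3 = 225.94 kPa; surcharge term q·N_q = 40.75 × 7.07 = 288.1 kPa; self-weight term 0.5·γ·B·N_γ·s_γ = 0.5 × 16.3 × 1.42 × 6.2 × 0.8 = 57.402 kPa.
q_ult = 225.94 + 288.1 + 57.402 = 571.44 kPa.
Gross allowable pressure q_all = 571.44 / 3 = 190.48 kPa.
Footing area = 2.0164 m², so allowable column load = 190.48 × 2.0164 = 384.09 kN.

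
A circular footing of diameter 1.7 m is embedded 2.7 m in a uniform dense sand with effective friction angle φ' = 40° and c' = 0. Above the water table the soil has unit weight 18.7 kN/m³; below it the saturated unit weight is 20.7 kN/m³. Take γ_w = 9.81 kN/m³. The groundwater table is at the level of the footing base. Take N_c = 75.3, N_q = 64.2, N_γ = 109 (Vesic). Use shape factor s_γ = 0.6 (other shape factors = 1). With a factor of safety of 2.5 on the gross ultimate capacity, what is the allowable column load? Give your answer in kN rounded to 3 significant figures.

P_all ≈ 3490 kN

q = γ·D_f = 18.7 × 2.7 = 50.49 kPa.
For the ½γBN_γ term take γ' = 20.7 − 9.81 = 10.89 kN/m³ (soil below base is submerged).
q·N_q = 50.49 × 64.2 = 3241.5 kPa
0.5·γ·B·N_γ·s_γ = 0.5 × 10.89 × 1.7 × 109 × 0.6 = 605.38 kPa
q_ult = 3241.5 + 605.38 = 3846.8 kPa.
Gross allowable pressure q_all = 3846.8 / 2.5 = 1538.7 kPa.
Footing area = 2.2698 m², so allowable column load = 1538.7 × 2.2698 = 3492.6 kN.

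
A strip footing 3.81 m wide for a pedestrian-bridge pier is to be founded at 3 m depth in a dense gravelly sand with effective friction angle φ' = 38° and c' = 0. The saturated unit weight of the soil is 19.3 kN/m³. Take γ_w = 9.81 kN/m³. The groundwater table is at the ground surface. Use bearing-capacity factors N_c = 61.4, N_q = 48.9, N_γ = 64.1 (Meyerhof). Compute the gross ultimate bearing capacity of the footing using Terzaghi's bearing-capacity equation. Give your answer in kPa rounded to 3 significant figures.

Water table at ground surface, so effective unit weight γ' = 19.3 − 9.81 = 9.49 kN/m³ is used throughout; overburden q = 9.49 × 3 = 28.47 kPa; the same γ' applies in the ½γBN_γ term.
Surcharge term q·N_q = 28.47 × 48.9 = 1392.2 kPa; self-weight term 0.5·γ·B·N_γ = 0.5 × 9.49 × 3.81 × 64.1 = 1158.8 kPa.
q_ult = 1392.2 + 1158.8 = 2551 kPa.

q_ult ≈ 2550 kPa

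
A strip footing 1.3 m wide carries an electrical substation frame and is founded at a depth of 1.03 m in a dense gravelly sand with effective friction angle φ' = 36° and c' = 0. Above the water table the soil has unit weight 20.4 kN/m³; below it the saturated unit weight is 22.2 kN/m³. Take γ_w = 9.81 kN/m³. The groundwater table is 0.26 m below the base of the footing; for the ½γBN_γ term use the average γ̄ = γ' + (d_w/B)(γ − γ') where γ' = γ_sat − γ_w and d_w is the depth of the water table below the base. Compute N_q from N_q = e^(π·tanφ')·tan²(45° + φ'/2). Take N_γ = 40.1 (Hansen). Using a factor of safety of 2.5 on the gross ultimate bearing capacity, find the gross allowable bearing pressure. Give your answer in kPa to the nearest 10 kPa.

N_q = e^(π·tan36°)·tan²(63°) = 37.75.
Overburden at base level: q = 20.4 × 1.03 = 21.012 kPa.
The water table is 0.26 m below the base (< B = 1.3 m), so the ½γBN_γ term uses γ̄ = γ' + (d_w/B)(γ − γ') = 12.39 + (0.26/1.3)(20.4 − 12.39) = 13.992 kN/m³.
Surcharge term q·N_q = 21.012 × 37.752 = 793.26 kPa; self-weight term 0.5·γ·B·N_γ = 0.5 × 13.992 × 1.3 × 40.1 = 364.7 kPa.
q_ult = 793.26 + 364.7 = 1158 kPa.
q_all = 1158 / 2.5 = 463.18 kPa.

q_all ≈ 460 kPa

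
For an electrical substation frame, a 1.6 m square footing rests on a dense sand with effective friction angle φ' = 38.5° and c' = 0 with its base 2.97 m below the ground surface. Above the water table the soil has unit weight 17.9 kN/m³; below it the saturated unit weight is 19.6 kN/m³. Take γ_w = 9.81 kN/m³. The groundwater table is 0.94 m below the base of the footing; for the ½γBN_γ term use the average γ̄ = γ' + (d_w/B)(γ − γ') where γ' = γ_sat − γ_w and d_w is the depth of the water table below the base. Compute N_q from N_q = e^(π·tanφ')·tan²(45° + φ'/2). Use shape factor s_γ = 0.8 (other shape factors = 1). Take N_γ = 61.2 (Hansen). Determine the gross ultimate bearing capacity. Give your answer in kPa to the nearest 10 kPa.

q_ult ≈ 3350 kPa

tan38.5° = 0.7954, so N_q = e^(π×0.7954)·tan²(64.25°) = 12.17 × 4.298 = 52.31.
Overburden at base level: q = 17.9 × 2.97 = 53.163 kPa.
The water table is 0.94 m below the base (< B = 1.6 m), so the ½γBN_γ term uses γ̄ = γ' + (d_w/B)(γ − γ') = 9.79 + (0.94/1.6)(17.9 − 9.79) = 14.555 kN/m³.
Surcharge term q·N_q = 53.163 × 52.307 = 2780.8 kPa; self-weight term 0.5·γ·B·N_γ·s_γ = 0.5 × 14.555 × 1.6 × 61.2 × 0.8 = 570.08 kPa.
q_ult = 2780.8 + 570.08 = 3350.9 kPa.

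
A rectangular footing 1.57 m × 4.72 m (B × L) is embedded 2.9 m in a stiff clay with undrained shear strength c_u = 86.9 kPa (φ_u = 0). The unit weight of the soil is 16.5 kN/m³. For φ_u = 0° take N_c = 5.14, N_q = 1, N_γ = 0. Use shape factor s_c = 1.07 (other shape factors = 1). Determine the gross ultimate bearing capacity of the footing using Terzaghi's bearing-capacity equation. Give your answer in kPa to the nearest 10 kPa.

q_ult ≈ 530 kPa

q = γ·D_f = 16.5 × 2.9 = 47.85 kPa.
c·N_c·s_c = 86.9 × 5.14 × 1.07 = 477.93 kPa
q·N_q = 47.85 × 1 = 47.85 kPa
q_ult = 477.93 + 47.85 = 525.78 kPa.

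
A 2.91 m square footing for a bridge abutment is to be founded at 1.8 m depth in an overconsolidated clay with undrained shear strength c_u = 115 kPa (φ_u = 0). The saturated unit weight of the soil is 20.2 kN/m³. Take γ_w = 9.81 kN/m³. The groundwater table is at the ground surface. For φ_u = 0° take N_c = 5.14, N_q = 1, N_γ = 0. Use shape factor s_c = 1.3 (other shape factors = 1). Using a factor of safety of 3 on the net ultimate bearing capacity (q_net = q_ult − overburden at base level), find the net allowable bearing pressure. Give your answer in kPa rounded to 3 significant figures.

q_all(net) ≈ 256 kPa

With the water table at the surface the whole profile is submerged: γ' = 20.2 − 9.81 = 10.39 kN/m³, so q = γ'·D_f = 18.702 kPa.
q_ult = c·N_c·s_c + q·N_q
     = 115 × 5.14 × 1.3 + 18.702 × 1
     = 768.43 + 18.702 = 787.13 kPa.
q_net = 787.13 − 18.702 = 768.43 kPa.
q_all(net) = 768.43 / 3 = 256.14 kPa.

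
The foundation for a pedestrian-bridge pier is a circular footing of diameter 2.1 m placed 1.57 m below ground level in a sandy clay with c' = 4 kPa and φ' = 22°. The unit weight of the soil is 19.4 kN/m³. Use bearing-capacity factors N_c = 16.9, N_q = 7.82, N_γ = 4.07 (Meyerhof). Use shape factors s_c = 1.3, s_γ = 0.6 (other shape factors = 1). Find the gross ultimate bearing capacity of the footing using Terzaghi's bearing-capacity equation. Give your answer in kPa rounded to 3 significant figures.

q = γ·D_f = 19.4 × 1.57 = 30.458 kPa.
c·N_c·s_c = 4 × 16.9 × 1.3 = 87.88 kPa
q·N_q = 30.458 × 7.82 = 238.18 kPa
0.5·γ·B·N_γ·s_γ = 0.5 × 19.4 × 2.1 × 4.07 × 0.6 = 49.744 kPa
q_ult = 87.88 + 238.18 + 49.744 = 375.81 kPa.

q_ult ≈ 376 kPa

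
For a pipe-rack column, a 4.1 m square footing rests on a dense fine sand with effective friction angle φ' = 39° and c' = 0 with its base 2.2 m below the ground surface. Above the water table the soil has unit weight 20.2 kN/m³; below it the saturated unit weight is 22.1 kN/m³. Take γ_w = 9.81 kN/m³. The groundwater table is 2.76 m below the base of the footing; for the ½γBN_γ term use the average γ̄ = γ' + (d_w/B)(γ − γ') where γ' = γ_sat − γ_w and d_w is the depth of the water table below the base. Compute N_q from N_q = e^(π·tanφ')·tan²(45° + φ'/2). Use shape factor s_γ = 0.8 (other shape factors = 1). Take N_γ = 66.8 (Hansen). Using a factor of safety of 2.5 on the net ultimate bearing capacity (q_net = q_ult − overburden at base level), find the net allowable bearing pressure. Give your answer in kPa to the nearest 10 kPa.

N_q = e^(π·tan39°)·tan²(64.5°) = 55.96.
Effective surcharge at the founding depth q = γ·D_f = 20.2 × 2.2 = 44.44 kPa.
With d_w = 2.76 m < B, γ̄ = 12.29 + (2.76/4.1) × (20.2 − 12.29) = 17.615 kN/m³.
q_ult = q·N_q + 0.5·γ·B·N_γ·s_γ
     = 44.44 × 55.957 + 0.5 × 17.615 × 4.1 × 66.8 × 0.8
     = 2486.7 + 1929.7 = 4416.5 kPa.
q_net = 4416.5 − 44.44 = 4372 kPa.
q_all(net) = 4372 / 2.5 = 1748.8 kPa.

q_all(net) ≈ 1750 kPa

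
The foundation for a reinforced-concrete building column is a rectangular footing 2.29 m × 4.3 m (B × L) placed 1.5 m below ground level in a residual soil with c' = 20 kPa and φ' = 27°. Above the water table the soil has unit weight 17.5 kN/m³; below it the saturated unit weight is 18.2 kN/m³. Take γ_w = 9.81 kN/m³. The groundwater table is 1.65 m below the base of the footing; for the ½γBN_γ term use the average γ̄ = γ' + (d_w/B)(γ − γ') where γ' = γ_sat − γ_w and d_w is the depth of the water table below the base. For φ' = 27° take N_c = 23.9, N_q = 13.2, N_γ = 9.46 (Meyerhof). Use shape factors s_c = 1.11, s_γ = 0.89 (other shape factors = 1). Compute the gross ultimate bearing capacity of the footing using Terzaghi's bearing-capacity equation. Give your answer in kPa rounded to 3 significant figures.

q = γ·D_f = 17.5 × 1.5 = 26.25 kPa.
γ' = 8.39 kN/m³; averaging over the depth B below the base, γ̄ = γ' + (d_w/B)(γ − γ') = 14.954 kN/m³.
c·N_c·s_c = 20 × 23.9 × 1.11 = 530.58 kPa
q·N_q = 26.25 × 13.2 = 346.5 kPa
0.5·γ·B·N_γ·s_γ = 0.5 × 14.954 × 2.29 × 9.46 × 0.89 = 144.16 kPa
q_ult = 530.58 + 346.5 + 144.16 = 1021.2 kPa.

q_ult ≈ 1020 kPa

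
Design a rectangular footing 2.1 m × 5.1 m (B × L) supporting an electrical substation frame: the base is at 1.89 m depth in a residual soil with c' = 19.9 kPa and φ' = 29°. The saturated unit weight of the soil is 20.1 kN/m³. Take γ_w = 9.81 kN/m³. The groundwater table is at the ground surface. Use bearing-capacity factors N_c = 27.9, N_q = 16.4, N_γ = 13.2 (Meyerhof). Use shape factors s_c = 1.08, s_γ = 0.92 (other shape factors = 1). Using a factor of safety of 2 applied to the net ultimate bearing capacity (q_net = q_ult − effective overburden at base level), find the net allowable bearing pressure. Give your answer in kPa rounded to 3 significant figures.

q_all(net) ≈ 515 kPa

Water table at ground surface, so effective unit weight γ' = 20.1 − 9.81 = 10.29 kN/m³ is used throughout; overburden q = 10.29 × 1.89 = 19.448 kPa; the same γ' applies in the ½γBN_γ term.
Cohesion term c·N_c·s_c = 19.9 × 27.9 × 1.08 = 599.63 kPa; surcharge term q·N_q = 19.448 × 16.4 = 318.95 kPa; self-weight term 0.5·γ·B·N_γ·s_γ = 0.5 × 10.29 × 2.1 × 13.2 × 0.92 = 131.21 kPa.
q_ult = 599.63 + 318.95 + 131.21 = 1049.8 kPa.
Net ultimate: q_net = 1049.8 − 19.448 = 1030.3 kPa.
q_all(net) = 1030.3 / 2 = 515.17 kPa.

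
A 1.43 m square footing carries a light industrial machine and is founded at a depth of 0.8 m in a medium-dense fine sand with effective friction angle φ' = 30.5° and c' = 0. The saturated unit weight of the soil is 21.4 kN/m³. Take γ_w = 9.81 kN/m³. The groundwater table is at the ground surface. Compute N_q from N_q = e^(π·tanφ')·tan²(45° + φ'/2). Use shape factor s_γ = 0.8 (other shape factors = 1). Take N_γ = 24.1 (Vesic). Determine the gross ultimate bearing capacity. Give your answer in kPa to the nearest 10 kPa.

tan30.5° = 0.589, so N_q = e^(π×0.589)·tan²(60.25°) = 6.363 × 3.061 = 19.48.
γ' = 21.4 − 9.81 = 11.59 kN/m³ (submerged throughout). q = 11.59 × 0.8 = 9.272 kPa; the same γ' applies in the ½γBN_γ term.
q·N_q = 9.272 × 19.479 = 180.61 kPa
0.5·γ·B·N_γ·s_γ = 0.5 × 11.59 × 1.43 × 24.1 × 0.8 = 159.77 kPa
q_ult = 180.61 + 159.77 = 340.38 kPa.

q_ult ≈ 340 kPa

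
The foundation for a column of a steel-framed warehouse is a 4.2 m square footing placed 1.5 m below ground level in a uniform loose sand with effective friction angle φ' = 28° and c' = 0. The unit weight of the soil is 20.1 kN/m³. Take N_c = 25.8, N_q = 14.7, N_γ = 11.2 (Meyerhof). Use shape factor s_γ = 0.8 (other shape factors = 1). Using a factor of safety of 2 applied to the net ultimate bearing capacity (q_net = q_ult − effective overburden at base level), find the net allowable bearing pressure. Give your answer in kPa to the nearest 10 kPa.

q_all(net) ≈ 400 kPa

Effective surcharge at the founding depth q = γ·D_f = 20.1 × 1.5 = 30.15 kPa.
q_ult = q·N_q + 0.5·γ·B·N_γ·s_γ
     = 30.15 × 14.7 + 0.5 × 20.1 × 4.2 × 11.2 × 0.8
     = 443.2 + 378.2 = 821.41 kPa.
Net ultimate: q_net = 821.41 − 30.15 = 791.26 kPa.
q_all(net) = 791.26 / 2 = 395.63 kPa.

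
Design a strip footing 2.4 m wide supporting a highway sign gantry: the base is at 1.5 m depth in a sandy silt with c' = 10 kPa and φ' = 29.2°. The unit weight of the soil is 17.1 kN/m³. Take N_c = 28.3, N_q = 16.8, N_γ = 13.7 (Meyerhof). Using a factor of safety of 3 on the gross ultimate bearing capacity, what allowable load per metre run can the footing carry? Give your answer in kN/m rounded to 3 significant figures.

≈ 796 kN/m

q = γ·D_f = 17.1 × 1.5 = 25.65 kPa.
c·N_c = 10 × 28.3 = 283 kPa
q·N_q = 25.65 × 16.8 = 430.92 kPa
0.5·γ·B·N_γ = 0.5 × 17.1 × 2.4 × 13.7 = 281.12 kPa
q_ult = 283 + 430.92 + 281.12 = 995.04 kPa.
Gross allowable pressure q_all = 995.04 / 3 = 331.68 kPa.
Allowable wall load = q_all × B = 331.68 × 2.4 = 796.04 kN per metre run.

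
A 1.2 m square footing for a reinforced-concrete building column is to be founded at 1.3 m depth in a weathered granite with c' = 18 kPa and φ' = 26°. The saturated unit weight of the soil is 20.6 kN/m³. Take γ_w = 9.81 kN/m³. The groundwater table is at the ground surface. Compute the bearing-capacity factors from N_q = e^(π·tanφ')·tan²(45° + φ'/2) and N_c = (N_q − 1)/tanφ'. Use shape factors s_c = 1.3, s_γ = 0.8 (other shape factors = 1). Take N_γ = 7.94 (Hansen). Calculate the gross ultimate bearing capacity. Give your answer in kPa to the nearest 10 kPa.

tan26° = 0.4877, so N_q = e^(π×0.4877)·tan²(58°) = 4.629 × 2.561 = 11.85.
N_c = (11.85 − 1)/tan26° = 22.25.
With the water table at the surface the whole profile is submerged: γ' = 20.6 − 9.81 = 10.79 kN/m³, so q = γ'·D_f = 14.027 kPa; the same γ' applies in the ½γBN_γ term.
q_ult = c·N_c·s_c + q·N_q + 0.5·γ·B·N_γ·s_γ
     = 18 × 22.254 × 1.3 + 14.027 × 11.854 + 0.5 × 10.79 × 1.2 × 7.94 × 0.8
     = 520.75 + 166.28 + 41.123 = 728.16 kPa.

q_ult ≈ 730 kPa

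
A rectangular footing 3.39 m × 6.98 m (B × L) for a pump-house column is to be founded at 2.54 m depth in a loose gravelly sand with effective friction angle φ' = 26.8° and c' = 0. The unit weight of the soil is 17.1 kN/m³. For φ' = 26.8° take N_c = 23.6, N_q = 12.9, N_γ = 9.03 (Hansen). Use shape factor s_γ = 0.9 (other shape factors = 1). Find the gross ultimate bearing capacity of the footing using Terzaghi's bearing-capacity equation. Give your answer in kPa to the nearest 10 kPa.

q_ult ≈ 800 kPa

Overburden at base level: q = 17.1 × 2.54 = 43.434 kPa.
Surcharge term q·N_q = 43.434 × 12.9 = 560.3 kPa; self-weight term 0.5·γ·B·N_γ·s_γ = 0.5 × 17.1 × 3.39 × 9.03 × 0.9 = 235.56 kPa.
q_ult = 560.3 + 235.56 = 795.86 kPa.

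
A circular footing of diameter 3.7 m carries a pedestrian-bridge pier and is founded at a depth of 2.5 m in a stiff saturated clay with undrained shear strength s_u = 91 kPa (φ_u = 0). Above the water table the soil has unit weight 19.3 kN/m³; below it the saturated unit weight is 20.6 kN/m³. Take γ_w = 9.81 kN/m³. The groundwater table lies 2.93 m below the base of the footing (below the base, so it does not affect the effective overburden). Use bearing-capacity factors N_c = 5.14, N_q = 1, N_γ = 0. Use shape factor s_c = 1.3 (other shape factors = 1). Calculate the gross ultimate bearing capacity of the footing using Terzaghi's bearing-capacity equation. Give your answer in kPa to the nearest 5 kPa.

Overburden at base level: q = 19.3 × 2.5 = 48.25 kPa.
Cohesion term c·N_c·s_c = 91 × 5.14 × 1.3 = 608.06 kPa; surcharge term q·N_q = 48.25 × 1 = 48.25 kPa.
q_ult = 608.06 + 48.25 = 656.31 kPa.

q_ult ≈ 655 kPa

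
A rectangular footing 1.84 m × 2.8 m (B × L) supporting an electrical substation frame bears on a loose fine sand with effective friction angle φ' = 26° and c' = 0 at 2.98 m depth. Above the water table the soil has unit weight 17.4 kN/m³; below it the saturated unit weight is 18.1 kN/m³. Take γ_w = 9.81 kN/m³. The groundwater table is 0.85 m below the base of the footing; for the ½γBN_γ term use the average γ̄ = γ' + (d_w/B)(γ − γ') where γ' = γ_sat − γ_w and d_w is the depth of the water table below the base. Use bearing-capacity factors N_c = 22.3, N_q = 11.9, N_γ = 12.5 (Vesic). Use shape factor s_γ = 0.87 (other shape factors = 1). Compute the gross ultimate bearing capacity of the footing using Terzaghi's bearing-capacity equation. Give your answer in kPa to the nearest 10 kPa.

Overburden at base level: q = 17.4 × 2.98 = 51.852 kPa.
The water table is 0.85 m below the base (< B = 1.84 m), so the ½γBN_γ term uses γ̄ = γ' + (d_w/B)(γ − γ') = 8.29 + (0.85/1.84)(17.4 − 8.29) = 12.498 kN/m³.
Surcharge term q·N_q = 51.852 × 11.9 = 617.04 kPa; self-weight term 0.5·γ·B·N_γ·s_γ = 0.5 × 12.498 × 1.84 × 12.5 × 0.87 = 125.05 kPa.
q_ult = 617.04 + 125.05 = 742.09 kPa.

q_ult ≈ 740 kPa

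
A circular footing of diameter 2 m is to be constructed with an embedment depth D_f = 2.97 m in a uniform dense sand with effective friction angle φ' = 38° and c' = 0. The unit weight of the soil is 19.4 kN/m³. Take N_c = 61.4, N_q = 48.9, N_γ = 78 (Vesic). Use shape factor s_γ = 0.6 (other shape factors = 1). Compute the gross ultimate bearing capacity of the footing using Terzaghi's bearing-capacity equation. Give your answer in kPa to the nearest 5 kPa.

q_ult ≈ 3725 kPa

Overburden at base level: q = 19.4 × 2.97 = 57.618 kPa.
Surcharge term q·N_q = 57.618 × 48.9 = 2817.5 kPa; self-weight term 0.5·γ·B·N_γ·s_γ = 0.5 × 19.4 × 2 × 78 × 0.6 = 907.92 kPa.
q_ult = 2817.5 + 907.92 = 3725.4 kPa.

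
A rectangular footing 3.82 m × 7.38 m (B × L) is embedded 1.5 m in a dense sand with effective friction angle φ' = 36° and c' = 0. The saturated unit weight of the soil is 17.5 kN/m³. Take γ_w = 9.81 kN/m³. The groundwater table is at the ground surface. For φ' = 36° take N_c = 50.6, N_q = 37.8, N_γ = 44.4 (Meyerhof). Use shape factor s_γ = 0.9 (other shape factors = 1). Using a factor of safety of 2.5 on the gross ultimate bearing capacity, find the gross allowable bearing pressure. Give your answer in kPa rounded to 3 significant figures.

γ' = 17.5 − 9.81 = 7.69 kN/m³ (submerged throughout). q = 7.69 × 1.5 = 11.535 kPa; the same γ' applies in the ½γBN_γ term.
q·N_q = 11.535 × 37.8 = 436.02 kPa
0.5·γ·B·N_γ·s_γ = 0.5 × 7.69 × 3.82 × 44.4 × 0.9 = 586.93 kPa
q_ult = 436.02 + 586.93 = 1023 kPa.
q_all = 1023 / 2.5 = 409.18 kPa.

q_all ≈ 409 kPa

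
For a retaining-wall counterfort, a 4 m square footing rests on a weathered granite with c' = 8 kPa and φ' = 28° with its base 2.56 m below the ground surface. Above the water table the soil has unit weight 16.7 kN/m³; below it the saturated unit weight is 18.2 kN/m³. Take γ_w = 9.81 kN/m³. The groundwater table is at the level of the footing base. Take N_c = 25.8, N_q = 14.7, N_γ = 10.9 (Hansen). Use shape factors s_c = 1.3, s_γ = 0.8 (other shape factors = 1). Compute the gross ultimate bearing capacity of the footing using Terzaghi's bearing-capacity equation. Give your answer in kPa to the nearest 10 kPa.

q_ult ≈ 1040 kPa

Overburden at base level: q = 16.7 × 2.56 = 42.752 kPa.
Below the base the soil is submerged, so the ½γBN_γ term uses γ' = 18.2 − 9.81 = 8.39 kN/m³.
Cohesion term c·N_c·s_c = 8 × 25.8 × 1.3 = 268.32 kPa; surcharge term q·N_q = 42.752 × 14.7 = 628.45 kPa; self-weight term 0.5·γ·B·N_γ·s_γ = 0.5 × 8.39 × 4 × 10.9 × 0.8 = 146.32 kPa.
q_ult = 268.32 + 628.45 + 146.32 = 1043.1 kPa.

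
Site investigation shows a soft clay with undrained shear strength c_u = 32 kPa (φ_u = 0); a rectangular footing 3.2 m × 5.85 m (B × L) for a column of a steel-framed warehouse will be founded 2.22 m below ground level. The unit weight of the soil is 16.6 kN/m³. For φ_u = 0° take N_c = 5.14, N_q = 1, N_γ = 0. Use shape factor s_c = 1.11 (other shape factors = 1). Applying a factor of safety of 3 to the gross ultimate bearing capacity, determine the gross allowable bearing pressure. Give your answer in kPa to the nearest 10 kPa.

q_all ≈ 70 kPa

Effective surcharge at the founding depth q = γ·D_f = 16.6 × 2.22 = 36.852 kPa.
q_ult = c·N_c·s_c + q·N_q
     = 32 × 5.14 × 1.11 + 36.852 × 1
     = 182.57 + 36.852 = 219.42 kPa.
q_all = q_ult / FS = 219.42 / 3 = 73.142 kPa.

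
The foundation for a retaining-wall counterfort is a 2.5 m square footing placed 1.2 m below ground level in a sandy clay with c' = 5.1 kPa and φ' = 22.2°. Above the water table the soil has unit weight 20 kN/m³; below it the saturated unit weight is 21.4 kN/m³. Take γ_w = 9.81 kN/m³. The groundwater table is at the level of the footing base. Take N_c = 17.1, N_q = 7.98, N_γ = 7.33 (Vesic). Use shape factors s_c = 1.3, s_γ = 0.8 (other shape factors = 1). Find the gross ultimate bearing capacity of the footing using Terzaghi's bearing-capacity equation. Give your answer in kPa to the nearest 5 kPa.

Overburden at base level: q = 20 × 1.2 = 24 kPa.
Below the base the soil is submerged, so the ½γBN_γ term uses γ' = 21.4 − 9.81 = 11.59 kN/m³.
Cohesion term c·N_c·s_c = 5.1 × 17.1 × 1.3 = 113.37 kPa; surcharge term q·N_q = 24 × 7.98 = 191.52 kPa; self-weight term 0.5·γ·B·N_γ·s_γ = 0.5 × 11.59 × 2.5 × 7.33 × 0.8 = 84.955 kPa.
q_ult = 113.37 + 191.52 + 84.955 = 389.85 kPa.

q_ult ≈ 390 kPa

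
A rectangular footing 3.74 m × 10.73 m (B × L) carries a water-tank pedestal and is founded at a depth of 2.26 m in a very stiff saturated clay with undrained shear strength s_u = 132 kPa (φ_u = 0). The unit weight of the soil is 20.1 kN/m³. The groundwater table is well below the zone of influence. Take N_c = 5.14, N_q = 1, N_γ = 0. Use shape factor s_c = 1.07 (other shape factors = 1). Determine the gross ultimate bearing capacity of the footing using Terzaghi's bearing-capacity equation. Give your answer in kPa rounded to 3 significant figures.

q_ult ≈ 771 kPa

q = γ·D_f = 20.1 × 2.26 = 45.426 kPa.
c·N_c·s_c = 132 × 5.14 × 1.07 = 725.97 kPa
q·N_q = 45.426 × 1 = 45.426 kPa
q_ult = 725.97 + 45.426 = 771.4 kPa.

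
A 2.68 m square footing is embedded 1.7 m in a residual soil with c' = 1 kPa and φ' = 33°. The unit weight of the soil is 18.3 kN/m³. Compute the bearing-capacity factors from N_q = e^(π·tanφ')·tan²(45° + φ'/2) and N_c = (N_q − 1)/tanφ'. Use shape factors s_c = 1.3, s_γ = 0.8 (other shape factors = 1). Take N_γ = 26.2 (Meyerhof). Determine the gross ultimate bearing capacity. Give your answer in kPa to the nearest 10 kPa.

q_ult ≈ 1380 kPa

tan33° = 0.6494, so N_q = e^(π×0.6494)·tan²(61.5°) = 7.692 × 3.392 = 26.09.
N_c = (26.09 − 1)/tan33° = 38.64.
q = γ·D_f = 18.3 × 1.7 = 31.11 kPa.
c·N_c·s_c = 1 × 38.638 × 1.3 = 50.23 kPa
q·N_q = 31.11 × 26.092 = 811.72 kPa
0.5·γ·B·N_γ·s_γ = 0.5 × 18.3 × 2.68 × 26.2 × 0.8 = 513.98 kPa
q_ult = 50.23 + 811.72 + 513.98 = 1375.9 kPa.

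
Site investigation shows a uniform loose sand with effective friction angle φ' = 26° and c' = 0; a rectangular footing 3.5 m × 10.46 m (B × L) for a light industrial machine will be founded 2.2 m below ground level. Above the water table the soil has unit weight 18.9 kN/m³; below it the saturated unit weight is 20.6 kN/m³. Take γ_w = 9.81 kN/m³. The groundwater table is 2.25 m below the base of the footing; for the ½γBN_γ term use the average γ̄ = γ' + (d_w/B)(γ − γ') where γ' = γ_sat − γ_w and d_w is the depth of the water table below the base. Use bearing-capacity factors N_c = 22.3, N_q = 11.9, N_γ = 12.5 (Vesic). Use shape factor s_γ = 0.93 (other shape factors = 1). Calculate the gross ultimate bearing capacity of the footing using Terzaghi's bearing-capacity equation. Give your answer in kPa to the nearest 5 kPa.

Effective surcharge at the founding depth q = γ·D_f = 18.9 × 2.2 = 41.58 kPa.
With d_w = 2.25 m < B, γ̄ = 10.79 + (2.25/3.5) × (18.9 − 10.79) = 16.004 kN/m³.
q_ult = q·N_q + 0.5·γ·B·N_γ·s_γ
     = 41.58 × 11.9 + 0.5 × 16.004 × 3.5 × 12.5 × 0.93
     = 494.8 + 325.57 = 820.37 kPa.

q_ult ≈ 820 kPa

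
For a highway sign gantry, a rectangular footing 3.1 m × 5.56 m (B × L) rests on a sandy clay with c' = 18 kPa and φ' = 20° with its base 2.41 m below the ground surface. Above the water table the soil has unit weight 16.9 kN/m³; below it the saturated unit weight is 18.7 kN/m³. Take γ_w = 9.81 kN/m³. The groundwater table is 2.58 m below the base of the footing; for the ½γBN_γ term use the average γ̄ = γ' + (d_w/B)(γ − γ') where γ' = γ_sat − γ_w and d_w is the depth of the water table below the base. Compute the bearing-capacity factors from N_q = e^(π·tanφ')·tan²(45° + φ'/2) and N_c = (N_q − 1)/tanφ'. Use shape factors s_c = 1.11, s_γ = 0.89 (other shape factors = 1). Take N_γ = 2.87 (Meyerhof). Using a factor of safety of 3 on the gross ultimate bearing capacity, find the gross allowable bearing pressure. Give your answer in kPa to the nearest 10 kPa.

q_all ≈ 210 kPa

N_q = e^(π·tan20°)·tan²(55°) = 6.4; N_c = (N_q − 1)/tanφ' = 14.83.
Overburden at base level: q = 16.9 × 2.41 = 40.729 kPa.
The water table is 2.58 m below the base (< B = 3.1 m), so the ½γBN_γ term uses γ̄ = γ' + (d_w/B)(γ − γ') = 8.89 + (2.58/3.1)(16.9 − 8.89) = 15.556 kN/m³.
Cohesion term c·N_c·s_c = 18 × 14.835 × 1.11 = 296.4 kPa; surcharge term q·N_q = 40.729 × 6.3994 = 260.64 kPa; self-weight term 0.5·γ·B·N_γ·s_γ = 0.5 × 15.556 × 3.1 × 2.87 × 0.89 = 61.59 kPa.
q_ult = 296.4 + 260.64 + 61.59 = 618.63 kPa.
q_all = 618.63 / 3 = 206.21 kPa.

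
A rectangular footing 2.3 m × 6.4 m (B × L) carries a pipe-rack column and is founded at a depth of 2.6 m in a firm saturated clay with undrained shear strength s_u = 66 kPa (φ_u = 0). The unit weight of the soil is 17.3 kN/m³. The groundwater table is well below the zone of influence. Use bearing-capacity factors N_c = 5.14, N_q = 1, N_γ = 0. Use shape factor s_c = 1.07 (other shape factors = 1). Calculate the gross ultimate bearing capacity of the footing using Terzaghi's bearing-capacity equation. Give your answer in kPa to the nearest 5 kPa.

Effective surcharge at the founding depth q = γ·D_f = 17.3 × 2.6 = 44.98 kPa.
q_ult = c·N_c·s_c + q·N_q
     = 66 × 5.14 × 1.07 + 44.98 × 1
     = 362.99 + 44.98 = 407.97 kPa.

q_ult ≈ 410 kPa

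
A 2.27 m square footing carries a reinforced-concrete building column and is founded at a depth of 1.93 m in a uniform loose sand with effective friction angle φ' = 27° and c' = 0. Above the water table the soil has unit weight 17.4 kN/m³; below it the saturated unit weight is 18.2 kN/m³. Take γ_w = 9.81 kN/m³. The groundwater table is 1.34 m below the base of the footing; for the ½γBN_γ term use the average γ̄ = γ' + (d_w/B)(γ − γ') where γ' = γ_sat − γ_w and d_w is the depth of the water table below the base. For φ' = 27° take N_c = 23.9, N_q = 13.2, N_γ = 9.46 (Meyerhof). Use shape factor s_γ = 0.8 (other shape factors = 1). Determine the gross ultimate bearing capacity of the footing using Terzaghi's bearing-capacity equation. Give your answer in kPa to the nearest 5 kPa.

q_ult ≈ 560 kPa

q = γ·D_f = 17.4 × 1.93 = 33.582 kPa.
γ' = 8.39 kN/m³; averaging over the depth B below the base, γ̄ = γ' + (d_w/B)(γ − γ') = 13.709 kN/m³.
q·N_q = 33.582 × 13.2 = 443.28 kPa
0.5·γ·B·N_γ·s_γ = 0.5 × 13.709 × 2.27 × 9.46 × 0.8 = 117.75 kPa
q_ult = 443.28 + 117.75 = 561.04 kPa.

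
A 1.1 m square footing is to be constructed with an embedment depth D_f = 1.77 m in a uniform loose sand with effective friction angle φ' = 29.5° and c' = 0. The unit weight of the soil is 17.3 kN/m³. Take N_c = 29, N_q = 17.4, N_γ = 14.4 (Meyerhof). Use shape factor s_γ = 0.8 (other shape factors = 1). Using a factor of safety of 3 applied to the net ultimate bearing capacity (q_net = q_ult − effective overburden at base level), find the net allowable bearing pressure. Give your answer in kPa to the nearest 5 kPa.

Effective surcharge at the founding depth q = γ·D_f = 17.3 × 1.77 = 30.621 kPa.
q_ult = q·N_q + 0.5·γ·B·N_γ·s_γ
     = 30.621 × 17.4 + 0.5 × 17.3 × 1.1 × 14.4 × 0.8
     = 532.81 + 109.61 = 642.42 kPa.
Net ultimate: q_net = 642.42 − 30.621 = 611.8 kPa.
q_all(net) = 611.8 / 3 = 203.93 kPa.

q_all(net) ≈ 205 kPa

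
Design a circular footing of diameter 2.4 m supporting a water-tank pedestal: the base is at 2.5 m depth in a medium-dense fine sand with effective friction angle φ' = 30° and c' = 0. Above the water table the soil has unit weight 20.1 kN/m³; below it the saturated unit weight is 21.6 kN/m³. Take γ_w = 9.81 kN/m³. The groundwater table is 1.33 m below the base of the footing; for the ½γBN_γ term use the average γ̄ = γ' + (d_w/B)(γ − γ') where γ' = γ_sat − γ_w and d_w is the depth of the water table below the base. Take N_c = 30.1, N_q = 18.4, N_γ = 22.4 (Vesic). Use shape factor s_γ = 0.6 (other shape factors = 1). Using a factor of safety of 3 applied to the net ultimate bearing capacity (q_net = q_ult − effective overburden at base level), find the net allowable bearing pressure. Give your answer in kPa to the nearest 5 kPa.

Effective surcharge at the founding depth q = γ·D_f = 20.1 × 2.5 = 50.25 kPa.
With d_w = 1.33 m < B, γ̄ = 11.79 + (1.33/2.4) × (20.1 − 11.79) = 16.395 kN/m³.
q_ult = q·N_q + 0.5·γ·B·N_γ·s_γ
     = 50.25 × 18.4 + 0.5 × 16.395 × 2.4 × 22.4 × 0.6
     = 924.6 + 264.42 = 1189 kPa.
Net ultimate: q_net = 1189 − 50.25 = 1138.8 kPa.
q_all(net) = 1138.8 / 3 = 379.59 kPa.

q_all(net) ≈ 380 kPa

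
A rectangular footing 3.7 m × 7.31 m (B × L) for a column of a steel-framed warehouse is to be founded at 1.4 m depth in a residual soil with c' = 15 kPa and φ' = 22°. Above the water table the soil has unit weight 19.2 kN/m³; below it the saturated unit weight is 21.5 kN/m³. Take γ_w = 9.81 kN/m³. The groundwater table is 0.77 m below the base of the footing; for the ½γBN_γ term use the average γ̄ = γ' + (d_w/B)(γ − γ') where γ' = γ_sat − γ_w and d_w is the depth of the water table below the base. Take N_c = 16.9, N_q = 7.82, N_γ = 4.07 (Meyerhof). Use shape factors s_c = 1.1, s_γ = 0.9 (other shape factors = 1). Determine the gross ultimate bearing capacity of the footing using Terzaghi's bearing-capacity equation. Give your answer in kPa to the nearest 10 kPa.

q = γ·D_f = 19.2 × 1.4 = 26.88 kPa.
γ' = 11.69 kN/m³; averaging over the depth B below the base, γ̄ = γ' + (d_w/B)(γ − γ') = 13.253 kN/m³.
c·N_c·s_c = 15 × 16.9 × 1.1 = 278.85 kPa
q·N_q = 26.88 × 7.82 = 210.2 kPa
0.5·γ·B·N_γ·s_γ = 0.5 × 13.253 × 3.7 × 4.07 × 0.9 = 89.809 kPa
q_ult = 278.85 + 210.2 + 89.809 = 578.86 kPa.

q_ult ≈ 580 kPa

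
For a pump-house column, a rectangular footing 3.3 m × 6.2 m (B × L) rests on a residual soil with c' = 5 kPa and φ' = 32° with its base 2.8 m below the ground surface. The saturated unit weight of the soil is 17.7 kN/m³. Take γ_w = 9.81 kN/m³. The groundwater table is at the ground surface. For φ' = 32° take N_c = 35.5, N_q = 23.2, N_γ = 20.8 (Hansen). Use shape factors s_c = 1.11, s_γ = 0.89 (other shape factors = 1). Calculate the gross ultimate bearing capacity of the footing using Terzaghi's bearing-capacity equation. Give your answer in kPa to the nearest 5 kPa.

q_ult ≈ 950 kPa

Water table at ground surface, so effective unit weight γ' = 17.7 − 9.81 = 7.89 kN/m³ is used throughout; overburden q = 7.89 × 2.8 = 22.092 kPa; the same γ' applies in the ½γBN_γ term.
Cohesion term c·N_c·s_c = 5 × 35.5 × 1.11 = 197.03 kPa; surcharge term q·N_q = 22.092 × 23.2 = 512.53 kPa; self-weight term 0.5·γ·B·N_γ·s_γ = 0.5 × 7.89 × 3.3 × 20.8 × 0.89 = 241 kPa.
q_ult = 197.03 + 512.53 + 241 = 950.56 kPa.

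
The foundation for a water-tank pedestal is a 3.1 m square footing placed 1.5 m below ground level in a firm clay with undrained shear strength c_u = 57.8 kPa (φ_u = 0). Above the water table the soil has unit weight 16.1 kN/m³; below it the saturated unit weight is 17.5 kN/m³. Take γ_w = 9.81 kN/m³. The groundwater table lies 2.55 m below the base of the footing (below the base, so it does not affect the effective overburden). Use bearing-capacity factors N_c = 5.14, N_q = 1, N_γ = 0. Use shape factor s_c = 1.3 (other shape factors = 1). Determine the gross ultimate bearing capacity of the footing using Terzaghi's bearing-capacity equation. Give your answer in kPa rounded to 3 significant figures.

q_ult ≈ 410 kPa

Overburden at base level: q = 16.1 × 1.5 = 24.15 kPa.
Cohesion term c·N_c·s_c = 57.8 × 5.14 × 1.3 = 386.22 kPa; surcharge term q·N_q = 24.15 × 1 = 24.15 kPa.
q_ult = 386.22 + 24.15 = 410.37 kPa.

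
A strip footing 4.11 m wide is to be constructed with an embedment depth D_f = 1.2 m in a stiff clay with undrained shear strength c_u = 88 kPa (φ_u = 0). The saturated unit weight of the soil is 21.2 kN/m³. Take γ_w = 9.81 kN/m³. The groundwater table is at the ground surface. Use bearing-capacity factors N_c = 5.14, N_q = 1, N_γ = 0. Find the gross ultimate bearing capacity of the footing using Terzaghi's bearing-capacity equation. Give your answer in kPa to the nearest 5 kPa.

q_ult ≈ 465 kPa

Water table at ground surface, so effective unit weight γ' = 21.2 − 9.81 = 11.39 kN/m³ is used throughout; overburden q = 11.39 × 1.2 = 13.668 kPa.
Cohesion term c·N_c = 88 × 5.14 = 452.32 kPa; surcharge term q·N_q = 13.668 × 1 = 13.668 kPa.
q_ult = 452.32 + 13.668 = 465.99 kPa.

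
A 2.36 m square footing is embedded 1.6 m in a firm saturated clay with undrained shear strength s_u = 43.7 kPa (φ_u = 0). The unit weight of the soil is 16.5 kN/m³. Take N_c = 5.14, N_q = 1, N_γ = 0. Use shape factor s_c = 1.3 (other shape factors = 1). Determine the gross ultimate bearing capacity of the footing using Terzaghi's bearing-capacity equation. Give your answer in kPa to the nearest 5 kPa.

Effective surcharge at the founding depth q = γ·D_f = 16.5 × 1.6 = 26.4 kPa.
q_ult = c·N_c·s_c + q·N_q
     = 43.7 × 5.14 × 1.3 + 26.4 × 1
     = 292 + 26.4 = 318.4 kPa.

q_ult ≈ 320 kPa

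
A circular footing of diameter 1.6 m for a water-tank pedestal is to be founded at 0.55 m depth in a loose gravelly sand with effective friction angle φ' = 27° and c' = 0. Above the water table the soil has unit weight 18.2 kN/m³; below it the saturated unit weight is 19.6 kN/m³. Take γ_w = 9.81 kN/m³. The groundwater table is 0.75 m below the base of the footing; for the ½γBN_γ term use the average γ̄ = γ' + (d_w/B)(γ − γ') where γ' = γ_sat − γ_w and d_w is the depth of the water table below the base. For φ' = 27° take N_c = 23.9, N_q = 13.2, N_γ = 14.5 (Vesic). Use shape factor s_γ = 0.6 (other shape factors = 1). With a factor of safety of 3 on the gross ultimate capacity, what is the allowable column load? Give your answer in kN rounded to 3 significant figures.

P_all ≈ 153 kN

Overburden at base level: q = 18.2 × 0.55 = 10.01 kPa.
The water table is 0.75 m below the base (< B = 1.6 m), so the ½γBN_γ term uses γ̄ = γ' + (d_w/B)(γ − γ') = 9.79 + (0.75/1.6)(18.2 − 9.79) = 13.732 kN/m³.
Surcharge term q·N_q = 10.01 × 13.2 = 132.13 kPa; self-weight term 0.5·γ·B·N_γ·s_γ = 0.5 × 13.732 × 1.6 × 14.5 × 0.6 = 95.576 kPa.
q_ult = 132.13 + 95.576 = 227.71 kPa.
Gross allowable pressure q_all = 227.71 / 3 = 75.903 kPa.
Footing area = 2.0106 m², so allowable column load = 75.903 × 2.0106 = 152.61 kN.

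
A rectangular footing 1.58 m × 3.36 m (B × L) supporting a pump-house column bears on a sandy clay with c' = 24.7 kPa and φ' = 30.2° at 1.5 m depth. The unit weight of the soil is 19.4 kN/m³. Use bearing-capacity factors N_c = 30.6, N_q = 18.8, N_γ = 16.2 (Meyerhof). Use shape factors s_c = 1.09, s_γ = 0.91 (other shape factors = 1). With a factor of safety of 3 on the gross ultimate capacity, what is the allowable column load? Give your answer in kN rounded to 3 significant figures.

P_all ≈ 2830 kN

Effective surcharge at the founding depth q = γ·D_f = 19.4 × 1.5 = 29.1 kPa.
q_ult = c·N_c·s_c + q·N_q + 0.5·γ·B·N_γ·s_γ
     = 24.7 × 30.6 × 1.09 + 29.1 × 18.8 + 0.5 × 19.4 × 1.58 × 16.2 × 0.91
     = 823.84 + 547.08 + 225.94 = 1596.9 kPa.
Gross allowable pressure q_all = 1596.9 / 3 = 532.29 kPa.
Footing area = 5.3088 m², so allowable column load = 532.29 × 5.3088 = 2825.8 kN.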